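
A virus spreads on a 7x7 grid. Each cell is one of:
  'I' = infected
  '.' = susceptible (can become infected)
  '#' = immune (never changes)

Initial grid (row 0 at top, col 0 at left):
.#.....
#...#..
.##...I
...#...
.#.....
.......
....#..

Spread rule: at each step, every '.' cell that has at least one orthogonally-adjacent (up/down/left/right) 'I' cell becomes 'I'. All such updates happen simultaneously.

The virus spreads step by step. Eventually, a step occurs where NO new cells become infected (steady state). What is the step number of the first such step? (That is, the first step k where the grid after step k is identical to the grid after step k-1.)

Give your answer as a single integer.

Answer: 11

Derivation:
Step 0 (initial): 1 infected
Step 1: +3 new -> 4 infected
Step 2: +5 new -> 9 infected
Step 3: +5 new -> 14 infected
Step 4: +5 new -> 19 infected
Step 5: +5 new -> 24 infected
Step 6: +4 new -> 28 infected
Step 7: +3 new -> 31 infected
Step 8: +3 new -> 34 infected
Step 9: +3 new -> 37 infected
Step 10: +3 new -> 40 infected
Step 11: +0 new -> 40 infected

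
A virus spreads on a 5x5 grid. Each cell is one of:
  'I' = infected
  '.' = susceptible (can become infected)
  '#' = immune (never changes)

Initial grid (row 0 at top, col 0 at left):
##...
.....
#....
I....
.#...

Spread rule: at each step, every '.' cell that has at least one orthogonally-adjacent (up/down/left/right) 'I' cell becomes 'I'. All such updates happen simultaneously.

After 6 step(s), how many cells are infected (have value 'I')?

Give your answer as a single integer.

Step 0 (initial): 1 infected
Step 1: +2 new -> 3 infected
Step 2: +2 new -> 5 infected
Step 3: +4 new -> 9 infected
Step 4: +5 new -> 14 infected
Step 5: +4 new -> 18 infected
Step 6: +2 new -> 20 infected

Answer: 20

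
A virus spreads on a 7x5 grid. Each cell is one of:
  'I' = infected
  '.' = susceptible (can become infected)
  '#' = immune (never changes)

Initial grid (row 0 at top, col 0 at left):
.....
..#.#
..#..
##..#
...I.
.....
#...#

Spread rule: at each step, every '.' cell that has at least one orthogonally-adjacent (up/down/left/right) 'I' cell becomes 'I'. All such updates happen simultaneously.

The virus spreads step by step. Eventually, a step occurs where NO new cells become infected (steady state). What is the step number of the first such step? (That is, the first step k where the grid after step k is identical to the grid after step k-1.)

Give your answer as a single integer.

Answer: 10

Derivation:
Step 0 (initial): 1 infected
Step 1: +4 new -> 5 infected
Step 2: +6 new -> 11 infected
Step 3: +5 new -> 16 infected
Step 4: +3 new -> 19 infected
Step 5: +2 new -> 21 infected
Step 6: +1 new -> 22 infected
Step 7: +2 new -> 24 infected
Step 8: +2 new -> 26 infected
Step 9: +1 new -> 27 infected
Step 10: +0 new -> 27 infected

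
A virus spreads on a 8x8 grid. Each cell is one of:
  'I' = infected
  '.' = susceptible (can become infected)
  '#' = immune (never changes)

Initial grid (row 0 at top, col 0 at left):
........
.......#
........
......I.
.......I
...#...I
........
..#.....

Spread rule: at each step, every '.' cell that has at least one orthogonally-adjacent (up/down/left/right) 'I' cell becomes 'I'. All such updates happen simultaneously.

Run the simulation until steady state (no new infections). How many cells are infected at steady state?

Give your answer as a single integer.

Step 0 (initial): 3 infected
Step 1: +6 new -> 9 infected
Step 2: +8 new -> 17 infected
Step 3: +8 new -> 25 infected
Step 4: +8 new -> 33 infected
Step 5: +7 new -> 40 infected
Step 6: +8 new -> 48 infected
Step 7: +6 new -> 54 infected
Step 8: +5 new -> 59 infected
Step 9: +2 new -> 61 infected
Step 10: +0 new -> 61 infected

Answer: 61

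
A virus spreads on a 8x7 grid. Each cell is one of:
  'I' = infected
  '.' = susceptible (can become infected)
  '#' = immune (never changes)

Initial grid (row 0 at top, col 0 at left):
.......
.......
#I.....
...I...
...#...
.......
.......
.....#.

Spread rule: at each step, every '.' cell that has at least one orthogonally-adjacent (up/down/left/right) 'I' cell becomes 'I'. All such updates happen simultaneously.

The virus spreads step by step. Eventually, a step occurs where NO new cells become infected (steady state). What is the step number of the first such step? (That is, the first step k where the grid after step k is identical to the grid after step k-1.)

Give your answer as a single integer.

Step 0 (initial): 2 infected
Step 1: +6 new -> 8 infected
Step 2: +10 new -> 18 infected
Step 3: +11 new -> 29 infected
Step 4: +10 new -> 39 infected
Step 5: +9 new -> 48 infected
Step 6: +4 new -> 52 infected
Step 7: +1 new -> 53 infected
Step 8: +0 new -> 53 infected

Answer: 8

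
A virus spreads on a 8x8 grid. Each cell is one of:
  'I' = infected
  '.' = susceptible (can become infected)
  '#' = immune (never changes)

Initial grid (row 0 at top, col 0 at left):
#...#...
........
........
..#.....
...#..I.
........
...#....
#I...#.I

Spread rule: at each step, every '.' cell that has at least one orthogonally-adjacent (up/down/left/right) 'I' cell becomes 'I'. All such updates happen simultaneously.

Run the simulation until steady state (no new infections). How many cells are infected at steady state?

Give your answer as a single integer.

Answer: 57

Derivation:
Step 0 (initial): 3 infected
Step 1: +8 new -> 11 infected
Step 2: +11 new -> 22 infected
Step 3: +10 new -> 32 infected
Step 4: +10 new -> 42 infected
Step 5: +6 new -> 48 infected
Step 6: +4 new -> 52 infected
Step 7: +4 new -> 56 infected
Step 8: +1 new -> 57 infected
Step 9: +0 new -> 57 infected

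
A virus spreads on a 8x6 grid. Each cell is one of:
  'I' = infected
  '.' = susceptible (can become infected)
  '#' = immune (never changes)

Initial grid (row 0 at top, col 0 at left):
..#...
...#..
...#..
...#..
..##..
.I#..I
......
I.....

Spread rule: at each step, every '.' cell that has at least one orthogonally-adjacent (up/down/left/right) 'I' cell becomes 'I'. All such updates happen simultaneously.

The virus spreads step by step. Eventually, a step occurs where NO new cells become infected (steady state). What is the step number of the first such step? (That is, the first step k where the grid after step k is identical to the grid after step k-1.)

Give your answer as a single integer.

Step 0 (initial): 3 infected
Step 1: +8 new -> 11 infected
Step 2: +9 new -> 20 infected
Step 3: +8 new -> 28 infected
Step 4: +5 new -> 33 infected
Step 5: +5 new -> 38 infected
Step 6: +2 new -> 40 infected
Step 7: +1 new -> 41 infected
Step 8: +0 new -> 41 infected

Answer: 8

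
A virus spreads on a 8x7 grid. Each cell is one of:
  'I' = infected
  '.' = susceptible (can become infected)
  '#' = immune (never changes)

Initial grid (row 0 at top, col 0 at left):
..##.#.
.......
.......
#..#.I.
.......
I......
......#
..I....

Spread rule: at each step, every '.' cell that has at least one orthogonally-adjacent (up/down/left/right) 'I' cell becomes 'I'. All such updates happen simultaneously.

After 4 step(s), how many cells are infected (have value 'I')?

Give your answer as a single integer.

Step 0 (initial): 3 infected
Step 1: +10 new -> 13 infected
Step 2: +12 new -> 25 infected
Step 3: +12 new -> 37 infected
Step 4: +7 new -> 44 infected

Answer: 44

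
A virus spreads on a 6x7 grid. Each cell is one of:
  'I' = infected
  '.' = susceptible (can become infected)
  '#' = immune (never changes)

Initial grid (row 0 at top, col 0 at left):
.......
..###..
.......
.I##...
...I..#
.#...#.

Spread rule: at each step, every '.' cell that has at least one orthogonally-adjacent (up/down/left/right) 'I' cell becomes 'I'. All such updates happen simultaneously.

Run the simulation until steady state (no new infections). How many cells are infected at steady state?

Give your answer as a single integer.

Step 0 (initial): 2 infected
Step 1: +6 new -> 8 infected
Step 2: +8 new -> 16 infected
Step 3: +6 new -> 22 infected
Step 4: +4 new -> 26 infected
Step 5: +3 new -> 29 infected
Step 6: +3 new -> 32 infected
Step 7: +1 new -> 33 infected
Step 8: +0 new -> 33 infected

Answer: 33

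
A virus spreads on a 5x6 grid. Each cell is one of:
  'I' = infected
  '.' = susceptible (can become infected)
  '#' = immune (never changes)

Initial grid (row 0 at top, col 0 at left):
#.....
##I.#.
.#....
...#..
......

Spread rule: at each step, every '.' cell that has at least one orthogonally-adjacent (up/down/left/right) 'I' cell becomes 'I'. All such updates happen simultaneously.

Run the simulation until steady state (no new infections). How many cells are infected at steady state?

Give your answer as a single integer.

Answer: 24

Derivation:
Step 0 (initial): 1 infected
Step 1: +3 new -> 4 infected
Step 2: +4 new -> 8 infected
Step 3: +4 new -> 12 infected
Step 4: +6 new -> 18 infected
Step 5: +5 new -> 23 infected
Step 6: +1 new -> 24 infected
Step 7: +0 new -> 24 infected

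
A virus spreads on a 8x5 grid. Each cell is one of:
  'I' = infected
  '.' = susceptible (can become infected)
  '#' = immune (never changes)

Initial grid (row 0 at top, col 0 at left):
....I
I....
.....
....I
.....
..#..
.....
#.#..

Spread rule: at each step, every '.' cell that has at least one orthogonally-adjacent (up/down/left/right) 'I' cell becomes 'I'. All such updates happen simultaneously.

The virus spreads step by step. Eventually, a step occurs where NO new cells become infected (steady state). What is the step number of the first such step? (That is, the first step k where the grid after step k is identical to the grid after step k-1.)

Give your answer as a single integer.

Answer: 8

Derivation:
Step 0 (initial): 3 infected
Step 1: +8 new -> 11 infected
Step 2: +10 new -> 21 infected
Step 3: +6 new -> 27 infected
Step 4: +4 new -> 31 infected
Step 5: +4 new -> 35 infected
Step 6: +1 new -> 36 infected
Step 7: +1 new -> 37 infected
Step 8: +0 new -> 37 infected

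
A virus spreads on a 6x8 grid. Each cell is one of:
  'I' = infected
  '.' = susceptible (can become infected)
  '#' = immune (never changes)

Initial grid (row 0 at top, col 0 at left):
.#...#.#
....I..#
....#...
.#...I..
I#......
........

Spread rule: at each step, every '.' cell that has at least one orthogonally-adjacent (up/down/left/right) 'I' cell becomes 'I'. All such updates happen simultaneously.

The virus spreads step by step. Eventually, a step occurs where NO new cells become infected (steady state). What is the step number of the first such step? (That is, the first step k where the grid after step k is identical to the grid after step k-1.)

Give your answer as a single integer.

Answer: 5

Derivation:
Step 0 (initial): 3 infected
Step 1: +9 new -> 12 infected
Step 2: +12 new -> 24 infected
Step 3: +13 new -> 37 infected
Step 4: +4 new -> 41 infected
Step 5: +0 new -> 41 infected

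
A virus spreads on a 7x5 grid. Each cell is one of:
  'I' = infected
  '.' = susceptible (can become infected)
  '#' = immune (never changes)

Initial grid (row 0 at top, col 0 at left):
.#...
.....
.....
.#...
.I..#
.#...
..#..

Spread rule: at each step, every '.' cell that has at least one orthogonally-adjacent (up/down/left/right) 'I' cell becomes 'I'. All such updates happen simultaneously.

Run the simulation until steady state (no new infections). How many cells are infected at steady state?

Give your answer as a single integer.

Answer: 30

Derivation:
Step 0 (initial): 1 infected
Step 1: +2 new -> 3 infected
Step 2: +5 new -> 8 infected
Step 3: +5 new -> 13 infected
Step 4: +8 new -> 21 infected
Step 5: +6 new -> 27 infected
Step 6: +2 new -> 29 infected
Step 7: +1 new -> 30 infected
Step 8: +0 new -> 30 infected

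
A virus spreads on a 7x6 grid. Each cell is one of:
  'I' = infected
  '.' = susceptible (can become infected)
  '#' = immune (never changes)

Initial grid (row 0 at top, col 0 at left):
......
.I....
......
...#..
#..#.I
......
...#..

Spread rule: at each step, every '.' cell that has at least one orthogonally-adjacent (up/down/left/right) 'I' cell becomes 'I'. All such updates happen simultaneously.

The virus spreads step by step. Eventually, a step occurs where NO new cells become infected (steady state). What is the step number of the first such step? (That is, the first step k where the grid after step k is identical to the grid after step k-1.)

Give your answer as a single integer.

Answer: 7

Derivation:
Step 0 (initial): 2 infected
Step 1: +7 new -> 9 infected
Step 2: +10 new -> 19 infected
Step 3: +10 new -> 29 infected
Step 4: +5 new -> 34 infected
Step 5: +3 new -> 37 infected
Step 6: +1 new -> 38 infected
Step 7: +0 new -> 38 infected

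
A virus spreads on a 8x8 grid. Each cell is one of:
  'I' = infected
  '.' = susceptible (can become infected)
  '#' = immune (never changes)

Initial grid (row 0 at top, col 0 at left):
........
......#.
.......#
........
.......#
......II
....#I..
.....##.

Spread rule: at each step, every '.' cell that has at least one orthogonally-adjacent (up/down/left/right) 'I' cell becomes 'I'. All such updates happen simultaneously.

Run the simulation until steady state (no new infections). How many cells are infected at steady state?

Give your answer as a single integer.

Answer: 58

Derivation:
Step 0 (initial): 3 infected
Step 1: +4 new -> 7 infected
Step 2: +4 new -> 11 infected
Step 3: +5 new -> 16 infected
Step 4: +5 new -> 21 infected
Step 5: +7 new -> 28 infected
Step 6: +9 new -> 37 infected
Step 7: +8 new -> 45 infected
Step 8: +6 new -> 51 infected
Step 9: +4 new -> 55 infected
Step 10: +2 new -> 57 infected
Step 11: +1 new -> 58 infected
Step 12: +0 new -> 58 infected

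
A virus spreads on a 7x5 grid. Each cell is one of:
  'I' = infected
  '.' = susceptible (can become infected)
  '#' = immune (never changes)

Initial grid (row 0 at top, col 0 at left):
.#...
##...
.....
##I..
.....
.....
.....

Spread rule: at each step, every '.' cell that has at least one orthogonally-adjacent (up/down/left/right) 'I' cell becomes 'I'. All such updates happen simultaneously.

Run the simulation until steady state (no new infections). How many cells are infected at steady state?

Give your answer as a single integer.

Step 0 (initial): 1 infected
Step 1: +3 new -> 4 infected
Step 2: +7 new -> 11 infected
Step 3: +9 new -> 20 infected
Step 4: +6 new -> 26 infected
Step 5: +3 new -> 29 infected
Step 6: +0 new -> 29 infected

Answer: 29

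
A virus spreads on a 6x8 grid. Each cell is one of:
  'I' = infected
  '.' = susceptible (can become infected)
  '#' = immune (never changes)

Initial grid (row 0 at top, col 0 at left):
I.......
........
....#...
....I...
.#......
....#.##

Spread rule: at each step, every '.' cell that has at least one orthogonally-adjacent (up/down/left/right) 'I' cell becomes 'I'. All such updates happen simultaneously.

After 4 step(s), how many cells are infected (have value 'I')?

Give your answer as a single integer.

Answer: 38

Derivation:
Step 0 (initial): 2 infected
Step 1: +5 new -> 7 infected
Step 2: +9 new -> 16 infected
Step 3: +14 new -> 30 infected
Step 4: +8 new -> 38 infected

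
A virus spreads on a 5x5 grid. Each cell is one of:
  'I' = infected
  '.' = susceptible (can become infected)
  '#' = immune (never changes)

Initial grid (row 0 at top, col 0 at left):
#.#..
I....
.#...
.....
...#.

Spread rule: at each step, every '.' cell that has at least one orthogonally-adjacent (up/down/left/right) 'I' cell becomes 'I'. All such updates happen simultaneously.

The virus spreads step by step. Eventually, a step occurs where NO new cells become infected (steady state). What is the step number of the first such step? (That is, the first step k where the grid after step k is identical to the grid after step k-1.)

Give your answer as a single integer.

Answer: 8

Derivation:
Step 0 (initial): 1 infected
Step 1: +2 new -> 3 infected
Step 2: +3 new -> 6 infected
Step 3: +4 new -> 10 infected
Step 4: +5 new -> 15 infected
Step 5: +4 new -> 19 infected
Step 6: +1 new -> 20 infected
Step 7: +1 new -> 21 infected
Step 8: +0 new -> 21 infected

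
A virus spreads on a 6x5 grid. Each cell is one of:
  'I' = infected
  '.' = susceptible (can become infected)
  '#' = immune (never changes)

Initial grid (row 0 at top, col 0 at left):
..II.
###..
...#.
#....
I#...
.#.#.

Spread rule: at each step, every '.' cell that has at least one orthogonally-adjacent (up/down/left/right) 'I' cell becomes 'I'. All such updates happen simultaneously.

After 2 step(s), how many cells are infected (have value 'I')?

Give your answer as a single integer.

Step 0 (initial): 3 infected
Step 1: +4 new -> 7 infected
Step 2: +2 new -> 9 infected

Answer: 9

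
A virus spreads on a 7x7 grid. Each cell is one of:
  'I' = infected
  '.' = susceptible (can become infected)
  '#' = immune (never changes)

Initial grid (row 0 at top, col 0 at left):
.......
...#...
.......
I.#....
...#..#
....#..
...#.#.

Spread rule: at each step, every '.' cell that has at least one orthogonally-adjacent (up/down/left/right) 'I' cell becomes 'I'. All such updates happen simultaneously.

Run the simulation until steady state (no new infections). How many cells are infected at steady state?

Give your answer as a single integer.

Step 0 (initial): 1 infected
Step 1: +3 new -> 4 infected
Step 2: +4 new -> 8 infected
Step 3: +6 new -> 14 infected
Step 4: +5 new -> 19 infected
Step 5: +5 new -> 24 infected
Step 6: +4 new -> 28 infected
Step 7: +5 new -> 33 infected
Step 8: +4 new -> 37 infected
Step 9: +2 new -> 39 infected
Step 10: +1 new -> 40 infected
Step 11: +1 new -> 41 infected
Step 12: +0 new -> 41 infected

Answer: 41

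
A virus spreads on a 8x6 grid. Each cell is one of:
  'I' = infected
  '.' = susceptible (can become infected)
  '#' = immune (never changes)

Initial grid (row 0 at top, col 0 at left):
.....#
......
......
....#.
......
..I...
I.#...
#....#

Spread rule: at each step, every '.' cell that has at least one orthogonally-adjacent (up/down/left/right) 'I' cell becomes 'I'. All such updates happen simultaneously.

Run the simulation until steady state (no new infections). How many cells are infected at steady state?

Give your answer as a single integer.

Answer: 43

Derivation:
Step 0 (initial): 2 infected
Step 1: +5 new -> 7 infected
Step 2: +7 new -> 14 infected
Step 3: +9 new -> 23 infected
Step 4: +7 new -> 30 infected
Step 5: +6 new -> 36 infected
Step 6: +5 new -> 41 infected
Step 7: +2 new -> 43 infected
Step 8: +0 new -> 43 infected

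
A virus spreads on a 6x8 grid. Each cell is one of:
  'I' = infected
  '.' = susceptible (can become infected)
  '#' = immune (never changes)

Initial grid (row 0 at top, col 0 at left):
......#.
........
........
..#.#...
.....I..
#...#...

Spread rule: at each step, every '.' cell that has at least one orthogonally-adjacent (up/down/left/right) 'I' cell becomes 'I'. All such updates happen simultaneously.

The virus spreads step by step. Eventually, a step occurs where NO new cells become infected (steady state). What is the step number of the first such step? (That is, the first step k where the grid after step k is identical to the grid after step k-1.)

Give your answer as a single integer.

Step 0 (initial): 1 infected
Step 1: +4 new -> 5 infected
Step 2: +5 new -> 10 infected
Step 3: +8 new -> 18 infected
Step 4: +7 new -> 25 infected
Step 5: +7 new -> 32 infected
Step 6: +5 new -> 37 infected
Step 7: +3 new -> 40 infected
Step 8: +2 new -> 42 infected
Step 9: +1 new -> 43 infected
Step 10: +0 new -> 43 infected

Answer: 10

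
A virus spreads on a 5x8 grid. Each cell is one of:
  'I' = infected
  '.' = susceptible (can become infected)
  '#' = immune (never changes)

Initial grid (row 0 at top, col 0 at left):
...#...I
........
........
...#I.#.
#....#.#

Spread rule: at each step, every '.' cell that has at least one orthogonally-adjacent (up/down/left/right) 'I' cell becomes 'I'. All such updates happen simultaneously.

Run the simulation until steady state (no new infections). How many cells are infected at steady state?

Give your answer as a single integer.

Step 0 (initial): 2 infected
Step 1: +5 new -> 7 infected
Step 2: +7 new -> 14 infected
Step 3: +7 new -> 21 infected
Step 4: +4 new -> 25 infected
Step 5: +4 new -> 29 infected
Step 6: +3 new -> 32 infected
Step 7: +1 new -> 33 infected
Step 8: +0 new -> 33 infected

Answer: 33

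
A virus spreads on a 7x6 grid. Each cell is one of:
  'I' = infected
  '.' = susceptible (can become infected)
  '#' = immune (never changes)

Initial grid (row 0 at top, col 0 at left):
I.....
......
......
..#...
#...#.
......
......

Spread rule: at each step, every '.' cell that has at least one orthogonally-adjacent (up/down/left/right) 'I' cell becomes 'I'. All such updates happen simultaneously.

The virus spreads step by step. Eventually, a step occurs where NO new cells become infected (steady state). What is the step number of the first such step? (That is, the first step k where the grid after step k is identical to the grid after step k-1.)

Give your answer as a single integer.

Step 0 (initial): 1 infected
Step 1: +2 new -> 3 infected
Step 2: +3 new -> 6 infected
Step 3: +4 new -> 10 infected
Step 4: +4 new -> 14 infected
Step 5: +4 new -> 18 infected
Step 6: +5 new -> 23 infected
Step 7: +6 new -> 29 infected
Step 8: +4 new -> 33 infected
Step 9: +3 new -> 36 infected
Step 10: +2 new -> 38 infected
Step 11: +1 new -> 39 infected
Step 12: +0 new -> 39 infected

Answer: 12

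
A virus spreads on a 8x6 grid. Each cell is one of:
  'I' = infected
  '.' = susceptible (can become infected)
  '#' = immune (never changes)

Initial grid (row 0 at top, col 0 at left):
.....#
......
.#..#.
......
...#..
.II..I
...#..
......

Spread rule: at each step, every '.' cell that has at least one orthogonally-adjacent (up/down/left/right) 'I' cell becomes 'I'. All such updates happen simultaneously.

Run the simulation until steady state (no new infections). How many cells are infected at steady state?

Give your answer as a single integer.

Step 0 (initial): 3 infected
Step 1: +9 new -> 12 infected
Step 2: +10 new -> 22 infected
Step 3: +8 new -> 30 infected
Step 4: +4 new -> 34 infected
Step 5: +5 new -> 39 infected
Step 6: +4 new -> 43 infected
Step 7: +0 new -> 43 infected

Answer: 43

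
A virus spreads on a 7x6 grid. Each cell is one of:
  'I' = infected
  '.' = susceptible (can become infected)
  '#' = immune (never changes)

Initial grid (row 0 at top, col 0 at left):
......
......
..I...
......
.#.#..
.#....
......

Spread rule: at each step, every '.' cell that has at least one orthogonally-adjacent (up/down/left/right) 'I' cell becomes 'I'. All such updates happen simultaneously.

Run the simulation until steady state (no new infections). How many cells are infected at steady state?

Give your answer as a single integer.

Step 0 (initial): 1 infected
Step 1: +4 new -> 5 infected
Step 2: +8 new -> 13 infected
Step 3: +8 new -> 21 infected
Step 4: +8 new -> 29 infected
Step 5: +6 new -> 35 infected
Step 6: +3 new -> 38 infected
Step 7: +1 new -> 39 infected
Step 8: +0 new -> 39 infected

Answer: 39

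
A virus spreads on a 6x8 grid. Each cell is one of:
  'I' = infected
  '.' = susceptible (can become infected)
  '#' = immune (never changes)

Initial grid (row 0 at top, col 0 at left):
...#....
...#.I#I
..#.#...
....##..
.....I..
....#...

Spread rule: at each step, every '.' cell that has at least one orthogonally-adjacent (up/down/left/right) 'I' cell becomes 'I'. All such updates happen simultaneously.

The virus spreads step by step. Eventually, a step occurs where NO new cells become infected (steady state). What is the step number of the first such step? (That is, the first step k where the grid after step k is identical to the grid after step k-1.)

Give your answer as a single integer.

Answer: 10

Derivation:
Step 0 (initial): 3 infected
Step 1: +8 new -> 11 infected
Step 2: +8 new -> 19 infected
Step 3: +4 new -> 23 infected
Step 4: +4 new -> 27 infected
Step 5: +3 new -> 30 infected
Step 6: +3 new -> 33 infected
Step 7: +2 new -> 35 infected
Step 8: +3 new -> 38 infected
Step 9: +2 new -> 40 infected
Step 10: +0 new -> 40 infected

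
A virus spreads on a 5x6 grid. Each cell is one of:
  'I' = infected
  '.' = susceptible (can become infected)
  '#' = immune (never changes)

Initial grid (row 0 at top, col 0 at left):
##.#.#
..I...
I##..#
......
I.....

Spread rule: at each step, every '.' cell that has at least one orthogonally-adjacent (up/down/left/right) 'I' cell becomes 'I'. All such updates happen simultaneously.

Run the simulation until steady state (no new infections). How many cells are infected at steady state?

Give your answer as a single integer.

Step 0 (initial): 3 infected
Step 1: +6 new -> 9 infected
Step 2: +4 new -> 13 infected
Step 3: +6 new -> 19 infected
Step 4: +2 new -> 21 infected
Step 5: +2 new -> 23 infected
Step 6: +0 new -> 23 infected

Answer: 23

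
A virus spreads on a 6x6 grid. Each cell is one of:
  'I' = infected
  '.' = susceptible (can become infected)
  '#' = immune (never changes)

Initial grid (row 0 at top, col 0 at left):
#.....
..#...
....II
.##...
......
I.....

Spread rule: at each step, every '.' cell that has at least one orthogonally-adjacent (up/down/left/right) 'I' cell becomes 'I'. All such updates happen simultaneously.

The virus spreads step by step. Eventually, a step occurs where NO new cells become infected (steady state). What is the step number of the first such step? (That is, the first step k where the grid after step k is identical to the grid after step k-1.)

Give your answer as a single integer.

Answer: 6

Derivation:
Step 0 (initial): 3 infected
Step 1: +7 new -> 10 infected
Step 2: +10 new -> 20 infected
Step 3: +8 new -> 28 infected
Step 4: +3 new -> 31 infected
Step 5: +1 new -> 32 infected
Step 6: +0 new -> 32 infected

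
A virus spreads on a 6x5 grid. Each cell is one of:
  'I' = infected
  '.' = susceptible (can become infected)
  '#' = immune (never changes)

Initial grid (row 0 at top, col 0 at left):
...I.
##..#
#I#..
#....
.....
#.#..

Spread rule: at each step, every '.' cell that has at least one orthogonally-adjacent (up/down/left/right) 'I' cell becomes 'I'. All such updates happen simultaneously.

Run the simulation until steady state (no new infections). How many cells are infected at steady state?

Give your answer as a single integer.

Answer: 22

Derivation:
Step 0 (initial): 2 infected
Step 1: +4 new -> 6 infected
Step 2: +5 new -> 11 infected
Step 3: +6 new -> 17 infected
Step 4: +2 new -> 19 infected
Step 5: +2 new -> 21 infected
Step 6: +1 new -> 22 infected
Step 7: +0 new -> 22 infected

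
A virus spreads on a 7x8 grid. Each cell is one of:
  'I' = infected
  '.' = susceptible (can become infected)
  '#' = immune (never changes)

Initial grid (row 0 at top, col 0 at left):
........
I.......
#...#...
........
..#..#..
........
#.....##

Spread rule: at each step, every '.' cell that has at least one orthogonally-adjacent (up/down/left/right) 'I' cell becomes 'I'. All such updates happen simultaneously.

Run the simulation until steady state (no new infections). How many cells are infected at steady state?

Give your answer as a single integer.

Step 0 (initial): 1 infected
Step 1: +2 new -> 3 infected
Step 2: +3 new -> 6 infected
Step 3: +4 new -> 10 infected
Step 4: +6 new -> 16 infected
Step 5: +5 new -> 21 infected
Step 6: +8 new -> 29 infected
Step 7: +7 new -> 36 infected
Step 8: +5 new -> 41 infected
Step 9: +4 new -> 45 infected
Step 10: +3 new -> 48 infected
Step 11: +1 new -> 49 infected
Step 12: +0 new -> 49 infected

Answer: 49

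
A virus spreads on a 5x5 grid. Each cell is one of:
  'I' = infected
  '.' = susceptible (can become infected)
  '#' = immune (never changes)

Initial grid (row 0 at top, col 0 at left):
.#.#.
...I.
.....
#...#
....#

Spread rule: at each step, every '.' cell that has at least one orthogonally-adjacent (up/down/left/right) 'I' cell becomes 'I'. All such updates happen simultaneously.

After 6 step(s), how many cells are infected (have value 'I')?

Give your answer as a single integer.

Step 0 (initial): 1 infected
Step 1: +3 new -> 4 infected
Step 2: +6 new -> 10 infected
Step 3: +4 new -> 14 infected
Step 4: +4 new -> 18 infected
Step 5: +1 new -> 19 infected
Step 6: +1 new -> 20 infected

Answer: 20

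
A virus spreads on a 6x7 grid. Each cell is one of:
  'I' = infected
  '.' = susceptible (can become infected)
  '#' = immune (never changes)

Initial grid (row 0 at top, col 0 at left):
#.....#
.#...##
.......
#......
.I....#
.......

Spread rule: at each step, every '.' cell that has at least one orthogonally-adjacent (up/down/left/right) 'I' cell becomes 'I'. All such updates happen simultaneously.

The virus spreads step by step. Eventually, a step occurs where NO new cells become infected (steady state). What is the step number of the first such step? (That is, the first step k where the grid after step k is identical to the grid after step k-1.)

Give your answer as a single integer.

Answer: 9

Derivation:
Step 0 (initial): 1 infected
Step 1: +4 new -> 5 infected
Step 2: +5 new -> 10 infected
Step 3: +5 new -> 15 infected
Step 4: +6 new -> 21 infected
Step 5: +5 new -> 26 infected
Step 6: +6 new -> 32 infected
Step 7: +2 new -> 34 infected
Step 8: +1 new -> 35 infected
Step 9: +0 new -> 35 infected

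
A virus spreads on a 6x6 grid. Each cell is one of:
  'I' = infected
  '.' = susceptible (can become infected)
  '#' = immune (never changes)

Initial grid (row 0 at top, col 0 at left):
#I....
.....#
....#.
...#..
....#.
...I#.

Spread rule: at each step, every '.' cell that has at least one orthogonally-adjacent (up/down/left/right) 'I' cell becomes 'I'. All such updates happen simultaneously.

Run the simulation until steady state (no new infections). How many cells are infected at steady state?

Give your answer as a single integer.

Answer: 25

Derivation:
Step 0 (initial): 2 infected
Step 1: +4 new -> 6 infected
Step 2: +6 new -> 12 infected
Step 3: +8 new -> 20 infected
Step 4: +5 new -> 25 infected
Step 5: +0 new -> 25 infected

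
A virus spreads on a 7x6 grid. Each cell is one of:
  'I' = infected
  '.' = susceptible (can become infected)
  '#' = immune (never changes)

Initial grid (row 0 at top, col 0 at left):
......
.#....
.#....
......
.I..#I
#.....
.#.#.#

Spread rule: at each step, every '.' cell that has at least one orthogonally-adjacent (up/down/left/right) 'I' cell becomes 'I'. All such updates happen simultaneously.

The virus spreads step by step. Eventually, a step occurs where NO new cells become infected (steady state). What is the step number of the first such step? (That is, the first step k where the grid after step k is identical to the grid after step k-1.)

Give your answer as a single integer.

Step 0 (initial): 2 infected
Step 1: +6 new -> 8 infected
Step 2: +7 new -> 15 infected
Step 3: +8 new -> 23 infected
Step 4: +5 new -> 28 infected
Step 5: +4 new -> 32 infected
Step 6: +2 new -> 34 infected
Step 7: +0 new -> 34 infected

Answer: 7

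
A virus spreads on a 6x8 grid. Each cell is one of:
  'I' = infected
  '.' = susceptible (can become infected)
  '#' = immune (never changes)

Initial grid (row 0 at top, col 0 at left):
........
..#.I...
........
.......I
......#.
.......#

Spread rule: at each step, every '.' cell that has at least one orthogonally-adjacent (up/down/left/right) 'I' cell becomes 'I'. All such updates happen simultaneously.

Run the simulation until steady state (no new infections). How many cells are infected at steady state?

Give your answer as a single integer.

Step 0 (initial): 2 infected
Step 1: +7 new -> 9 infected
Step 2: +9 new -> 18 infected
Step 3: +7 new -> 25 infected
Step 4: +6 new -> 31 infected
Step 5: +7 new -> 38 infected
Step 6: +4 new -> 42 infected
Step 7: +2 new -> 44 infected
Step 8: +1 new -> 45 infected
Step 9: +0 new -> 45 infected

Answer: 45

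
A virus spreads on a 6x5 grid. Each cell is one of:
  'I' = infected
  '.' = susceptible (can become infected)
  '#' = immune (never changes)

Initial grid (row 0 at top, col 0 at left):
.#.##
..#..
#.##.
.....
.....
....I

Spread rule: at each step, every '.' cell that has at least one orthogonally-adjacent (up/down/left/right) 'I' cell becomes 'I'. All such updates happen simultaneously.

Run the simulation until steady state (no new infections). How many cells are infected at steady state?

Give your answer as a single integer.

Step 0 (initial): 1 infected
Step 1: +2 new -> 3 infected
Step 2: +3 new -> 6 infected
Step 3: +4 new -> 10 infected
Step 4: +4 new -> 14 infected
Step 5: +3 new -> 17 infected
Step 6: +2 new -> 19 infected
Step 7: +1 new -> 20 infected
Step 8: +1 new -> 21 infected
Step 9: +1 new -> 22 infected
Step 10: +0 new -> 22 infected

Answer: 22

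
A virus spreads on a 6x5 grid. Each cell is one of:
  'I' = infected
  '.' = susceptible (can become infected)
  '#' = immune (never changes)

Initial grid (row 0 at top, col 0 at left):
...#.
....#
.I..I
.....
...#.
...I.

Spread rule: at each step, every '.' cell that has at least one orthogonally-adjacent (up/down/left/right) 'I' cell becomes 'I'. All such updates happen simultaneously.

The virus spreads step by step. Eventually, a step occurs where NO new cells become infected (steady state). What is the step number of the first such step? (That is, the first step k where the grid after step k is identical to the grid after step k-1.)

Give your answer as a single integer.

Step 0 (initial): 3 infected
Step 1: +8 new -> 11 infected
Step 2: +11 new -> 22 infected
Step 3: +4 new -> 26 infected
Step 4: +0 new -> 26 infected

Answer: 4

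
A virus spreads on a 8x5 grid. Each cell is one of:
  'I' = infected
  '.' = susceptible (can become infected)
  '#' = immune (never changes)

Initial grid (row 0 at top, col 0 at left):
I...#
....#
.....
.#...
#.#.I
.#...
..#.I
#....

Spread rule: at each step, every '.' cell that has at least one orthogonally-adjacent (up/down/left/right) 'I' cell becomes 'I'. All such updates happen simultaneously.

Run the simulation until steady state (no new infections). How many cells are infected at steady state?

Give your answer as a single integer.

Step 0 (initial): 3 infected
Step 1: +7 new -> 10 infected
Step 2: +7 new -> 17 infected
Step 3: +8 new -> 25 infected
Step 4: +3 new -> 28 infected
Step 5: +1 new -> 29 infected
Step 6: +1 new -> 30 infected
Step 7: +1 new -> 31 infected
Step 8: +0 new -> 31 infected

Answer: 31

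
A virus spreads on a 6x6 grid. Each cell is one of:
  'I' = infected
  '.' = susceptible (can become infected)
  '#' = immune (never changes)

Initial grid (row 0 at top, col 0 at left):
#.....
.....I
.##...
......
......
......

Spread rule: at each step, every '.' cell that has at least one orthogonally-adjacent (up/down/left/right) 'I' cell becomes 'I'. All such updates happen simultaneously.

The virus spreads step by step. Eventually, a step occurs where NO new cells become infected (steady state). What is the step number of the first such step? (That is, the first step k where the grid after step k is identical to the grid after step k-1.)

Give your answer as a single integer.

Step 0 (initial): 1 infected
Step 1: +3 new -> 4 infected
Step 2: +4 new -> 8 infected
Step 3: +5 new -> 13 infected
Step 4: +5 new -> 18 infected
Step 5: +5 new -> 23 infected
Step 6: +4 new -> 27 infected
Step 7: +3 new -> 30 infected
Step 8: +2 new -> 32 infected
Step 9: +1 new -> 33 infected
Step 10: +0 new -> 33 infected

Answer: 10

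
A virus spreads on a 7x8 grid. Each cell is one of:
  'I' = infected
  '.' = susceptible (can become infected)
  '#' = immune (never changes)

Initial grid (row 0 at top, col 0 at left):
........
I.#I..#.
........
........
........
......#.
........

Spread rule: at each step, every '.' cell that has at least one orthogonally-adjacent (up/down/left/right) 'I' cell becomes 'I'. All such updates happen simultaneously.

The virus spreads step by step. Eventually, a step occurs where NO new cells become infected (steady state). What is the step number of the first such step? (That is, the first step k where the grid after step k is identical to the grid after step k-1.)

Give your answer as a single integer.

Step 0 (initial): 2 infected
Step 1: +6 new -> 8 infected
Step 2: +9 new -> 17 infected
Step 3: +7 new -> 24 infected
Step 4: +8 new -> 32 infected
Step 5: +9 new -> 41 infected
Step 6: +7 new -> 48 infected
Step 7: +2 new -> 50 infected
Step 8: +2 new -> 52 infected
Step 9: +1 new -> 53 infected
Step 10: +0 new -> 53 infected

Answer: 10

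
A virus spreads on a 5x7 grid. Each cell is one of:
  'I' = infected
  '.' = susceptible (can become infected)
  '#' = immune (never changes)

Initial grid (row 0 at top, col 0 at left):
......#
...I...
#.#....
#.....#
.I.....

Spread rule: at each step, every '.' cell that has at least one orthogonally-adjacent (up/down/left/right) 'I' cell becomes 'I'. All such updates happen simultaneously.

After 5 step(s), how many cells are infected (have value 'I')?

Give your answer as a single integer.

Answer: 30

Derivation:
Step 0 (initial): 2 infected
Step 1: +7 new -> 9 infected
Step 2: +9 new -> 18 infected
Step 3: +7 new -> 25 infected
Step 4: +4 new -> 29 infected
Step 5: +1 new -> 30 infected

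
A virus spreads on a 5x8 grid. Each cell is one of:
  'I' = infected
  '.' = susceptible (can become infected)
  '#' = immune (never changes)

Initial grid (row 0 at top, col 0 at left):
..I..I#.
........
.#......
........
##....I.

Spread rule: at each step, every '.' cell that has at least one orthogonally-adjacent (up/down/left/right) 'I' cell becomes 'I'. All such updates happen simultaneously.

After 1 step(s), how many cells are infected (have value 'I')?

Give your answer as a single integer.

Step 0 (initial): 3 infected
Step 1: +8 new -> 11 infected

Answer: 11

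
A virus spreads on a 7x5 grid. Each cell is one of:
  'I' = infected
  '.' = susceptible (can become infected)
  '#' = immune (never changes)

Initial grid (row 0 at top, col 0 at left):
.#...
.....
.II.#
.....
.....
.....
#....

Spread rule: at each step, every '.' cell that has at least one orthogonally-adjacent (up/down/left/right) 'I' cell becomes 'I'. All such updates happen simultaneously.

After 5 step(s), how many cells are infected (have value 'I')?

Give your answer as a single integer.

Step 0 (initial): 2 infected
Step 1: +6 new -> 8 infected
Step 2: +7 new -> 15 infected
Step 3: +8 new -> 23 infected
Step 4: +6 new -> 29 infected
Step 5: +2 new -> 31 infected

Answer: 31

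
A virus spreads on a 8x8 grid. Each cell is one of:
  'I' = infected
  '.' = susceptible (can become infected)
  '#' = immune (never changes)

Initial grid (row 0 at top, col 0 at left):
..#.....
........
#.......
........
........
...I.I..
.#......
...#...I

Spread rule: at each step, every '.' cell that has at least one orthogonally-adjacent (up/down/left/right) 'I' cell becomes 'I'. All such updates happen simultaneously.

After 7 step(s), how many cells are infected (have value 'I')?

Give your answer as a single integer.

Step 0 (initial): 3 infected
Step 1: +9 new -> 12 infected
Step 2: +11 new -> 23 infected
Step 3: +10 new -> 33 infected
Step 4: +10 new -> 43 infected
Step 5: +9 new -> 52 infected
Step 6: +4 new -> 56 infected
Step 7: +3 new -> 59 infected

Answer: 59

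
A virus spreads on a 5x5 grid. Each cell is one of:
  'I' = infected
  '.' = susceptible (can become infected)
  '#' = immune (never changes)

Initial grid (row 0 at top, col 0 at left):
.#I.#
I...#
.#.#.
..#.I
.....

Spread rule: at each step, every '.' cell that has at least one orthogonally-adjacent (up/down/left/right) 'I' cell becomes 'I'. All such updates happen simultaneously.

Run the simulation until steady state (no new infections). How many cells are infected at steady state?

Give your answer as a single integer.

Answer: 19

Derivation:
Step 0 (initial): 3 infected
Step 1: +8 new -> 11 infected
Step 2: +4 new -> 15 infected
Step 3: +3 new -> 18 infected
Step 4: +1 new -> 19 infected
Step 5: +0 new -> 19 infected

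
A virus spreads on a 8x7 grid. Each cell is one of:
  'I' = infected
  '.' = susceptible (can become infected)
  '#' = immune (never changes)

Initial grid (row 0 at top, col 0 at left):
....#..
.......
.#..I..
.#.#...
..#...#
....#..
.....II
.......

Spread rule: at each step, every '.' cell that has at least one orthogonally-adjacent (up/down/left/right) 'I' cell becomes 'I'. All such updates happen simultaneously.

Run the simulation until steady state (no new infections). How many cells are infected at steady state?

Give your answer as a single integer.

Step 0 (initial): 3 infected
Step 1: +9 new -> 12 infected
Step 2: +9 new -> 21 infected
Step 3: +10 new -> 31 infected
Step 4: +6 new -> 37 infected
Step 5: +5 new -> 42 infected
Step 6: +5 new -> 47 infected
Step 7: +2 new -> 49 infected
Step 8: +0 new -> 49 infected

Answer: 49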